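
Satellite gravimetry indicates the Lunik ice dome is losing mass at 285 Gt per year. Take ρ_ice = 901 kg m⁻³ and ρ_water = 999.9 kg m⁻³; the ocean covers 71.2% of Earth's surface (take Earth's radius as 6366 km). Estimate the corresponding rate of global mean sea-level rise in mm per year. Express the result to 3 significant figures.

ρ_w = 999.9 kg m⁻³. Annual water volume added = 285 Gt / ρ_w = 2.850×10^14 kg / 999.9 kg m⁻³ = 2.850×10^11 m³.
Δh per year = 2.850×10^11 / 3.63×10^14 = 7.86×10^-4 m = 0.786 mm.

≈ 0.786 mm/yr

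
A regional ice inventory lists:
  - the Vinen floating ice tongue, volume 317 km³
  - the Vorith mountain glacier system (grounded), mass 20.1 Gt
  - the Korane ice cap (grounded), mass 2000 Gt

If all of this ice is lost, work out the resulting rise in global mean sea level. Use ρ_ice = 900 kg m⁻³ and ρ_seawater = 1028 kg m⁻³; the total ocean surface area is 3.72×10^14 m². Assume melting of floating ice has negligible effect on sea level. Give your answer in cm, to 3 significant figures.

The Vinen floating ice tongue is floating and already displaces its own weight of water, so its melt adds essentially nothing to sea level.
Vorith: 20.1 Gt = 2.010×10^13 kg; dividing by ρ_w = 1028 kg m⁻³ gives 1.955×10^10 m³ of water.
Korane: 2000 Gt = 2.000×10^15 kg; dividing by ρ_w = 1028 kg m⁻³ gives 1.946×10^12 m³ of water.
Total added water ≈ 1.965×10^12 m³ over 3.72×10^14 m² → Δh = 5.28×10^-3 m = 0.528 cm.

≈ 0.528 cm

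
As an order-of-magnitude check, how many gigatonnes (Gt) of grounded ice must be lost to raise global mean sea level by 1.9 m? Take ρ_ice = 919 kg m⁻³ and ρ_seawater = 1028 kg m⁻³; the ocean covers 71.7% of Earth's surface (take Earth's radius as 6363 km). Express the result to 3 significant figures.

Required water volume = Δh × A = 1.9 m × 3.65×10^14 m² = 6.931×10^14 m³.
ρ_w = 1028 kg m⁻³, so the mass of water = 6.931×10^14 m³ × 1028 kg m⁻³ = 7.125×10^17 kg = 7.13×10^5 Gt (and the same mass of ice, by conservation).

≈ 7.13×10^5 Gt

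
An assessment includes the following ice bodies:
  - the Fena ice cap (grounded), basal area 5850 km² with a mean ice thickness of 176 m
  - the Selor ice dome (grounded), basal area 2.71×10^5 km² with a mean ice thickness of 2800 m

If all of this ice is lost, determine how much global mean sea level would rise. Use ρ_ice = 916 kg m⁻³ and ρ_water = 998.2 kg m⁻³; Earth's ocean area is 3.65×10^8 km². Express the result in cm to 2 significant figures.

Fena: ice volume = 5850 km² × 176 m = 1030 km³; 1030 × (916/998.2) = 944.8 km³ of water.
Selor: ice volume = 2.71×10^5 km² × 2800 m = 7.588×10^5 km³; 7.588×10^5 × (916/998.2) = 6.963×10^5 km³ of water.
Total added water ≈ 6.973×10^14 m³ over 3.65×10^14 m² → Δh = 1.91 m = 190 cm.

≈ 190 cm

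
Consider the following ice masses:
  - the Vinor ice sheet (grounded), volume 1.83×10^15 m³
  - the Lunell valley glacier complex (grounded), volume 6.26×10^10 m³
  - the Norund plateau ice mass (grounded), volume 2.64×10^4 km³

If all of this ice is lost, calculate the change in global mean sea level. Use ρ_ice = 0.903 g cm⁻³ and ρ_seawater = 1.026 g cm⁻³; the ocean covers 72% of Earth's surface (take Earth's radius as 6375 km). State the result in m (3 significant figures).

≈ 4.44 m

Vinor: 1.83×10^15 m³ × (903/1026) = 1.611×10^15 m³ of water.
Lunell: 6.26×10^10 m³ × (903/1026) = 5.510×10^10 m³ of water.
Norund: 2.64×10^4 km³ × (903/1026) = 2.324×10^4 km³ of water.
Total added water ≈ 1.634×10^15 m³ over 3.68×10^14 m² → Δh = 4.44 m.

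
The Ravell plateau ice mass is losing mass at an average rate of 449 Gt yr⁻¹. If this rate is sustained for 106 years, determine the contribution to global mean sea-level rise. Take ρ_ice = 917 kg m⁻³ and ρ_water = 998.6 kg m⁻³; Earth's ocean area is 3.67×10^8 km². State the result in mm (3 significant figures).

Total mass lost = 449 Gt/yr × 106 yr = 4.759×10^4 Gt = 4.759×10^16 kg.
ρ_w = 998.6 kg m⁻³, so water volume = 4.759×10^16 / 998.6 = 4.766×10^13 m³.
Δh = 4.766×10^13 / 3.67×10^14 = 0.130 m = 130 mm.

≈ 130 mm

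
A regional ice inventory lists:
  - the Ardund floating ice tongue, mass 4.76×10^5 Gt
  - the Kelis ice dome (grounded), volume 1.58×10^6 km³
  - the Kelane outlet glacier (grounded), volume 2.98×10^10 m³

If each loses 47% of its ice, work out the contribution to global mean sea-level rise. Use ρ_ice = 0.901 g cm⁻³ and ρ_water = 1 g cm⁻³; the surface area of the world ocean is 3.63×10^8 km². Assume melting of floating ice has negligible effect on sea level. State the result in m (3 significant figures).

The Ardund floating ice tongue is floating and already displaces its own weight of water, so its melt adds essentially nothing to sea level.
Kelis: 0.47 × 1.58×10^6 km³ × (901/1000) = 6.691×10^5 km³ of water.
Kelane: 0.47 × 2.98×10^10 m³ × (901/1000) = 1.262×10^10 m³ of water.
Total added water ≈ 6.691×10^14 m³ over 3.63×10^14 m² → Δh = 1.84 m.

≈ 1.84 m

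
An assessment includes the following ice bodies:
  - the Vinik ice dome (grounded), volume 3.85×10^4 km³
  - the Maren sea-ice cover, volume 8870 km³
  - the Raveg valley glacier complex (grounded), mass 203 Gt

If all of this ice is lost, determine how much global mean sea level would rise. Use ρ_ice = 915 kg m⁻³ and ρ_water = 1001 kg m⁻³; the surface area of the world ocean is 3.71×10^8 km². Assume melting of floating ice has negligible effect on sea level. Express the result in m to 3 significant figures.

≈ 0.0954 m

Vinik: 3.85×10^4 km³ × (915/1001) = 3.519×10^4 km³ of water.
The Maren sea-ice cover is floating and already displaces its own weight of water, so its melt adds essentially nothing to sea level.
Raveg: 203 Gt = 2.030×10^14 kg; dividing by ρ_w = 1001 kg m⁻³ gives 2.028×10^11 m³ of water.
Total added water ≈ 3.540×10^13 m³ over 3.71×10^14 m² → Δh = 0.0954 m.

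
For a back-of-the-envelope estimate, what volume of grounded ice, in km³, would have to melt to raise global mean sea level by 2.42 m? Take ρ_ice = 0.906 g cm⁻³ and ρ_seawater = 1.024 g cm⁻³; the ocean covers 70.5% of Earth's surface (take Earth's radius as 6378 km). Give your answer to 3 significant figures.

Required water volume = Δh × A = 2.42 m × 3.60×10^14 m² = 8.721×10^14 m³ = 8.721×10^5 km³.
Ice volume = water volume × ρ_w/ρ_ice = 8.721×10^5 × 1024/906 = 9.86×10^5 km³.

≈ 9.86×10^5 km³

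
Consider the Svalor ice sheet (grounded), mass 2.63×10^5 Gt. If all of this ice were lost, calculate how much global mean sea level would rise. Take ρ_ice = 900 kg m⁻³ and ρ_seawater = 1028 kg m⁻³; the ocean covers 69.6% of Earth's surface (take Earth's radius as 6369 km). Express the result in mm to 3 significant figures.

Svalor: 2.63×10^5 Gt = 2.630×10^17 kg; dividing by ρ_w = 1028 kg m⁻³ gives 2.558×10^14 m³ of water.
Spread over 3.55×10^14 m² of ocean, Δh = 2.558×10^14 / 3.55×10^14 = 0.721 m = 721 mm.

≈ 721 mm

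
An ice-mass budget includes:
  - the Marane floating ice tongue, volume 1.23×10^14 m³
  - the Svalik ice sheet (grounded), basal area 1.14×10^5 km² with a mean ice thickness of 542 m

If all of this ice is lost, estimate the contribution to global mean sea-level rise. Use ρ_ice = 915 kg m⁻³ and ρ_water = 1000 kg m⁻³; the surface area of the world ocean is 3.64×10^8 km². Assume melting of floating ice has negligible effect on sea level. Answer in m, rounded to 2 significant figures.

The Marane floating ice tongue is floating and already displaces its own weight of water, so its melt adds essentially nothing to sea level.
Svalik: ice volume = 1.14×10^5 km² × 542 m = 6.179×10^4 km³; 6.179×10^4 × (915/1000) = 5.654×10^4 km³ of water.
Total added water ≈ 5.654×10^13 m³ over 3.64×10^14 m² → Δh = 0.155 m.

≈ 0.16 m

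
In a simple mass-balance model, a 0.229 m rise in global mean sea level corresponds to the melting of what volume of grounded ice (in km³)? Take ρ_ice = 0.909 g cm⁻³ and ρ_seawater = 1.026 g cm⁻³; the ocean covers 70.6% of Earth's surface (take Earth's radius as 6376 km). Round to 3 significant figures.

Required water volume = Δh × A = 0.229 m × 3.61×10^14 m² = 8.259×10^13 m³ = 8.259×10^4 km³.
Ice volume = water volume × ρ_w/ρ_ice = 8.259×10^4 × 1026/909 = 9.32×10^4 km³.

≈ 9.32×10^4 km³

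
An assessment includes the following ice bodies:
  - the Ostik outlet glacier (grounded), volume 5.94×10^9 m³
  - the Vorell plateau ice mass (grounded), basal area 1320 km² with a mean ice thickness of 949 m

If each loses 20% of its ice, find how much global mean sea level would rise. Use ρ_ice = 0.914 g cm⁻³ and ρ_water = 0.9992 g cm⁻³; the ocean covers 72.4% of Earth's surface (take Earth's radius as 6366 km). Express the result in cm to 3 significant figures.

Ostik: 0.2 × 5.94×10^9 m³ × (914/999.2) = 1.087×10^9 m³ of water.
Vorell: ice volume = 1320 km² × 949 m = 1253 km³; 0.2 × 1253 × (914/999.2) = 229.2 km³ of water.
Total added water ≈ 2.303×10^11 m³ over 3.69×10^14 m² → Δh = 6.25×10^-4 m = 0.0625 cm.

≈ 0.0625 cm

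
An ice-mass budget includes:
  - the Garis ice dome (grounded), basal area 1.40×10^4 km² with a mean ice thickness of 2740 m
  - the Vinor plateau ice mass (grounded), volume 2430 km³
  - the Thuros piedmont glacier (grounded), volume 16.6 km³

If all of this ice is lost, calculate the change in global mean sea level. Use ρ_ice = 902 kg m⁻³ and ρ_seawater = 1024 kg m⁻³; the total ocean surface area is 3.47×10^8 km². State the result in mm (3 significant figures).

≈ 104 mm

Garis: ice volume = 1.40×10^4 km² × 2740 m = 3.836×10^4 km³; 3.836×10^4 × (902/1024) = 3.379×10^4 km³ of water.
Vinor: 2430 km³ × (902/1024) = 2140 km³ of water.
Thuros: 16.6 km³ × (902/1024) = 14.62 km³ of water.
Total added water ≈ 3.594×10^13 m³ over 3.47×10^14 m² → Δh = 0.104 m = 104 mm.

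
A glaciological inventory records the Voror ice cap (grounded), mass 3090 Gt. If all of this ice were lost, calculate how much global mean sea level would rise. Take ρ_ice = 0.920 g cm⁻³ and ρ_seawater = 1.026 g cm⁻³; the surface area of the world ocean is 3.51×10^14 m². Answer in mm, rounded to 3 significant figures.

≈ 8.58 mm

Voror: 3090 Gt = 3.090×10^15 kg; dividing by ρ_w = 1.026 g cm⁻³ = 1026 kg m⁻³ gives 3.012×10^12 m³ of water.
Spread over 3.51×10^14 m² of ocean, Δh = 3.012×10^12 / 3.51×10^14 = 8.58×10^-3 m = 8.58 mm.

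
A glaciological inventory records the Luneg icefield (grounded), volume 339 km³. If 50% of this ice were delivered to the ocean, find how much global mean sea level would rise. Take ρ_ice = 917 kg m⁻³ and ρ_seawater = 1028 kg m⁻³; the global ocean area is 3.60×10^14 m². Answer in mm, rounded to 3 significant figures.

Luneg: 0.5 × 339 km³ × (917/1028) = 151.2 km³ of water.
Spread over 3.60×10^14 m² of ocean, Δh = 1.512×10^11 / 3.60×10^14 = 4.20×10^-4 m = 0.420 mm.

≈ 0.420 mm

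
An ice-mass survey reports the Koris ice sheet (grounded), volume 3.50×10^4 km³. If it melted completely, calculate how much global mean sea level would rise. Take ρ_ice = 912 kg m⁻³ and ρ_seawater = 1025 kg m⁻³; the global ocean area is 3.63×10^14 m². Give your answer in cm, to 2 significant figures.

≈ 8.6 cm

Koris: 3.50×10^4 km³ × (912/1025) = 3.114×10^4 km³ of water.
Spread over 3.63×10^14 m² of ocean, Δh = 3.114×10^13 / 3.63×10^14 = 0.0858 m = 8.6 cm.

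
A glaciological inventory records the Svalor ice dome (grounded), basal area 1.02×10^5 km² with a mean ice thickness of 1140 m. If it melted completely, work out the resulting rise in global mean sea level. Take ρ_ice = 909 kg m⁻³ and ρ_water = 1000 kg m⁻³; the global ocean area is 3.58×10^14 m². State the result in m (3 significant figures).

≈ 0.295 m

Svalor: ice volume = 1.02×10^5 km² × 1140 m = 1.163×10^5 km³; 1.163×10^5 × (909/1000) = 1.057×10^5 km³ of water.
Spread over 3.58×10^14 m² of ocean, Δh = 1.057×10^14 / 3.58×10^14 = 0.295 m.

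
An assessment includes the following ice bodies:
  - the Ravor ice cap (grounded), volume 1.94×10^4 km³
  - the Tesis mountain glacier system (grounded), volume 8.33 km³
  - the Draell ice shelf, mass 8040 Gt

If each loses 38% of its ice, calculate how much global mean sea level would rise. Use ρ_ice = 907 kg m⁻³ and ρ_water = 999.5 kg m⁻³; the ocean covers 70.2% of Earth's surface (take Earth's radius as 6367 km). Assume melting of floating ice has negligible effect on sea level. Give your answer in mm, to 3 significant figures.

Ravor: 0.38 × 1.94×10^4 km³ × (907/999.5) = 6690 km³ of water.
Tesis: 0.38 × 8.33 km³ × (907/999.5) = 2.872 km³ of water.
The Draell ice shelf is floating and already displaces its own weight of water, so its melt adds essentially nothing to sea level.
Total added water ≈ 6.693×10^12 m³ over 3.58×10^14 m² → Δh = 0.0187 m = 18.7 mm.

≈ 18.7 mm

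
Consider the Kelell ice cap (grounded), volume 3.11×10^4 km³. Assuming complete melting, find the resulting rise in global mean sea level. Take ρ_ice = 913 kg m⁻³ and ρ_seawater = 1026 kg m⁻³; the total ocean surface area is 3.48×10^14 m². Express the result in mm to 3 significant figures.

Kelell: 3.11×10^4 km³ × (913/1026) = 2.767×10^4 km³ of water.
Spread over 3.48×10^14 m² of ocean, Δh = 2.767×10^13 / 3.48×10^14 = 0.0795 m = 79.5 mm.

≈ 79.5 mm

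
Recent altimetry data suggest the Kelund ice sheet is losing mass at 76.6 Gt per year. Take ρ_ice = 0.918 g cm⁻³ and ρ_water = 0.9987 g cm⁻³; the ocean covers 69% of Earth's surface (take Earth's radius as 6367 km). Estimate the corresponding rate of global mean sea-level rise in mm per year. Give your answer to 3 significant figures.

≈ 0.218 mm/yr

ρ_w = 0.9987 g cm⁻³ = 998.7 kg m⁻³. Annual water volume added = 76.6 Gt / ρ_w = 7.660×10^13 kg / 998.7 kg m⁻³ = 7.670×10^10 m³.
Δh per year = 7.670×10^10 / 3.52×10^14 = 2.18×10^-4 m = 0.218 mm.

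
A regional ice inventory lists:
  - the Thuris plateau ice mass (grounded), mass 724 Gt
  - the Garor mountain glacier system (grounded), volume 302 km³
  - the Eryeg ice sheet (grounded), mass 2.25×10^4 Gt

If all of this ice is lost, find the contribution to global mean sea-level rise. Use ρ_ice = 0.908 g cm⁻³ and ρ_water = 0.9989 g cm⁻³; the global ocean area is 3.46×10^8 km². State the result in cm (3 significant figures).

≈ 6.80 cm

Thuris: 724 Gt = 7.240×10^14 kg; dividing by ρ_w = 0.9989 g cm⁻³ = 998.9 kg m⁻³ gives 7.248×10^11 m³ of water.
Garor: 302 km³ × (908/998.9) = 274.5 km³ of water.
Eryeg: 2.25×10^4 Gt = 2.250×10^16 kg; dividing by ρ_w = 998.9 kg m⁻³ gives 2.252×10^13 m³ of water.
Total added water ≈ 2.352×10^13 m³ over 3.46×10^14 m² → Δh = 0.0680 m = 6.80 cm.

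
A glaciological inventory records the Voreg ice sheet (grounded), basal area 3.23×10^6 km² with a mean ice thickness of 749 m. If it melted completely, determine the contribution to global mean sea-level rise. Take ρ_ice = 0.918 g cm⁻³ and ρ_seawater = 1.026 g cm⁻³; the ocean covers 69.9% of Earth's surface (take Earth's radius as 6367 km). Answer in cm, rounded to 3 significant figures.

≈ 608 cm

Voreg: ice volume = 3.23×10^6 km² × 749 m = 2.419×10^6 km³; 2.419×10^6 × (918/1026) = 2.165×10^6 km³ of water.
Spread over 3.56×10^14 m² of ocean, Δh = 2.165×10^15 / 3.56×10^14 = 6.08 m = 608 cm.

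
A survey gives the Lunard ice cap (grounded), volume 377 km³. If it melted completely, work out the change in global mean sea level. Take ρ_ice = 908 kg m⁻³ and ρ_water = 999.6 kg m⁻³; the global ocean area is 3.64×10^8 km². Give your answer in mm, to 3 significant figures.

Lunard: 377 km³ × (908/999.6) = 342.5 km³ of water.
Spread over 3.64×10^14 m² of ocean, Δh = 3.425×10^11 / 3.64×10^14 = 9.41×10^-4 m = 0.941 mm.

≈ 0.941 mm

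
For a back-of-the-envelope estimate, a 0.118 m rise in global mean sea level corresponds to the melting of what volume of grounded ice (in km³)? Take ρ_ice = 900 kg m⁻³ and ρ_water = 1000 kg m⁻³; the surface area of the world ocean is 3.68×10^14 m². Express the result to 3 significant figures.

≈ 4.82×10^4 km³

Required water volume = Δh × A = 0.118 m × 3.68×10^14 m² = 4.342×10^13 m³ = 4.342×10^4 km³.
Ice volume = water volume × ρ_w/ρ_ice = 4.342×10^4 × 1000/900 = 4.82×10^4 km³.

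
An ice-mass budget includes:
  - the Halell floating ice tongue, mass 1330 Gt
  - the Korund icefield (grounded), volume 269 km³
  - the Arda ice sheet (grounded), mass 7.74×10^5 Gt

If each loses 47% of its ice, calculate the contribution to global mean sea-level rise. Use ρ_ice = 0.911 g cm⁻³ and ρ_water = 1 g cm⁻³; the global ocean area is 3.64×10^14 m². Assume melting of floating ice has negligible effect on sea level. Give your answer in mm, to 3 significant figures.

≈ 1000 mm

The Halell floating ice tongue is floating and already displaces its own weight of water, so its melt adds essentially nothing to sea level.
Korund: 0.47 × 269 km³ × (911/1000) = 115.2 km³ of water.
Arda: 0.47 × 7.74×10^5 Gt = 3.638×10^17 kg; dividing by ρ_w = 1 g cm⁻³ = 1000 kg m⁻³ gives 3.638×10^14 m³ of water.
Total added water ≈ 3.639×10^14 m³ over 3.64×10^14 m² → Δh = 1.00 m = 1000 mm.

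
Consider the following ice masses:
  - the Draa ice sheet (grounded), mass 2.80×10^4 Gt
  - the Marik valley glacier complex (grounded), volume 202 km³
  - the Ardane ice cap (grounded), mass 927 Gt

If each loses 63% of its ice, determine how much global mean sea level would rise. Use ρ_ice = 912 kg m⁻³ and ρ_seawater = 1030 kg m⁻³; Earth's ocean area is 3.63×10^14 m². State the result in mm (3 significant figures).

≈ 49.1 mm

Draa: 0.63 × 2.80×10^4 Gt = 1.764×10^16 kg; dividing by ρ_w = 1030 kg m⁻³ gives 1.713×10^13 m³ of water.
Marik: 0.63 × 202 km³ × (912/1030) = 112.7 km³ of water.
Ardane: 0.63 × 927 Gt = 5.840×10^14 kg; dividing by ρ_w = 1030 kg m⁻³ gives 5.670×10^11 m³ of water.
Total added water ≈ 1.781×10^13 m³ over 3.63×10^14 m² → Δh = 0.0491 m = 49.1 mm.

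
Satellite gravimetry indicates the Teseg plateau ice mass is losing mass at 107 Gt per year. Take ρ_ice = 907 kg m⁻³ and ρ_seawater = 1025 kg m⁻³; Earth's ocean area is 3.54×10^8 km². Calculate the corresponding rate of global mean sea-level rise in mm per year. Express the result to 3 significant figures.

≈ 0.295 mm/yr

ρ_w = 1025 kg m⁻³. Annual water volume added = 107 Gt / ρ_w = 1.070×10^14 kg / 1025 kg m⁻³ = 1.044×10^11 m³.
Δh per year = 1.044×10^11 / 3.54×10^14 = 2.95×10^-4 m = 0.295 mm.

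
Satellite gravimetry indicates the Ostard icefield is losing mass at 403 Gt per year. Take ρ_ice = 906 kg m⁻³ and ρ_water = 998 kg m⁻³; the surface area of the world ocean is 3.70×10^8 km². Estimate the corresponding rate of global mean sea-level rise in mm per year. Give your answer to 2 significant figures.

≈ 1.1 mm/yr

ρ_w = 998 kg m⁻³. Annual water volume added = 403 Gt / ρ_w = 4.030×10^14 kg / 998 kg m⁻³ = 4.038×10^11 m³.
Δh per year = 4.038×10^11 / 3.70×10^14 = 1.09×10^-3 m = 1.1 mm.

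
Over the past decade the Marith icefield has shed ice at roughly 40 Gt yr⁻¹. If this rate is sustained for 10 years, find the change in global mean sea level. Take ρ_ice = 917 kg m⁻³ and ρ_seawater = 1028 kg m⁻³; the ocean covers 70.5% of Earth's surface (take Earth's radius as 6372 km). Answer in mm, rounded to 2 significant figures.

Total mass lost = 40 Gt/yr × 10 yr = 400.0 Gt = 4.000×10^14 kg.
ρ_w = 1028 kg m⁻³, so water volume = 4.000×10^14 / 1028 = 3.891×10^11 m³.
Δh = 3.891×10^11 / 3.60×10^14 = 1.08×10^-3 m = 1.1 mm.

≈ 1.1 mm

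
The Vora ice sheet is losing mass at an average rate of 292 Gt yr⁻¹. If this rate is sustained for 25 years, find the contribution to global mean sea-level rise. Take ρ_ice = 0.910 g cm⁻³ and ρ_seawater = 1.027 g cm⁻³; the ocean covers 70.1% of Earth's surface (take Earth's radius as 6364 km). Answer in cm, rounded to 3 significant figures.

≈ 1.99 cm

Total mass lost = 292 Gt/yr × 25 yr = 7300 Gt = 7.300×10^15 kg.
ρ_w = 1.027 g cm⁻³ = 1027 kg m⁻³, so water volume = 7.300×10^15 / 1027 = 7.108×10^12 m³.
Δh = 7.108×10^12 / 3.57×10^14 = 0.0199 m = 1.99 cm.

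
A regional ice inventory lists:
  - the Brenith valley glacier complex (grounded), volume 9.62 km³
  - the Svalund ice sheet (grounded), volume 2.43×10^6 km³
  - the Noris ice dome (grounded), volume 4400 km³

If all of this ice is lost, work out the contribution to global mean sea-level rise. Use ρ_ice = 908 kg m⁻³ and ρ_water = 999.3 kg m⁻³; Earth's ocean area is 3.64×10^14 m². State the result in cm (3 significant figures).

Brenith: 9.62 km³ × (908/999.3) = 8.741 km³ of water.
Svalund: 2.43×10^6 km³ × (908/999.3) = 2.208×10^6 km³ of water.
Noris: 4400 km³ × (908/999.3) = 3998 km³ of water.
Total added water ≈ 2.212×10^15 m³ over 3.64×10^14 m² → Δh = 6.08 m = 608 cm.

≈ 608 cm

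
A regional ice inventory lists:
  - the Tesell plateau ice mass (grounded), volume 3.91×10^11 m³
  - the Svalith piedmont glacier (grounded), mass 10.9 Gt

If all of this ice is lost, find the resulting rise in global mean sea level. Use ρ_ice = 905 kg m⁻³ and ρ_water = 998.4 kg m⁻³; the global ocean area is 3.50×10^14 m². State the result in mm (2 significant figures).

Tesell: 3.91×10^11 m³ × (905/998.4) = 3.544×10^11 m³ of water.
Svalith: 10.9 Gt = 1.090×10^13 kg; dividing by ρ_w = 998.4 kg m⁻³ gives 1.092×10^10 m³ of water.
Total added water ≈ 3.653×10^11 m³ over 3.50×10^14 m² → Δh = 1.04×10^-3 m = 1.0 mm.

≈ 1.0 mm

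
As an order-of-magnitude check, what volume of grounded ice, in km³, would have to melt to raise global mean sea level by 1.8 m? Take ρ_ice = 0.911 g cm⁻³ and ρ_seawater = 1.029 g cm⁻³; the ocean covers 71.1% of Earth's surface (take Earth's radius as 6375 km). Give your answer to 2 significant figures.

≈ 7.4×10^5 km³

Required water volume = Δh × A = 1.8 m × 3.63×10^14 m² = 6.536×10^14 m³ = 6.536×10^5 km³.
Ice volume = water volume × ρ_w/ρ_ice = 6.536×10^5 × 1029/911 = 7.4×10^5 km³.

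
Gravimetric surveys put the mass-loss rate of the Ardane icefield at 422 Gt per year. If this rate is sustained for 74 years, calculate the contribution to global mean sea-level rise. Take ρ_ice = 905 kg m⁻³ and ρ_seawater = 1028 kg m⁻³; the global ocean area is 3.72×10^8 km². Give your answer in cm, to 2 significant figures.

≈ 8.2 cm

Total mass lost = 422 Gt/yr × 74 yr = 3.123×10^4 Gt = 3.123×10^16 kg.
ρ_w = 1028 kg m⁻³, so water volume = 3.123×10^16 / 1028 = 3.038×10^13 m³.
Δh = 3.038×10^13 / 3.72×10^14 = 0.0817 m = 8.2 cm.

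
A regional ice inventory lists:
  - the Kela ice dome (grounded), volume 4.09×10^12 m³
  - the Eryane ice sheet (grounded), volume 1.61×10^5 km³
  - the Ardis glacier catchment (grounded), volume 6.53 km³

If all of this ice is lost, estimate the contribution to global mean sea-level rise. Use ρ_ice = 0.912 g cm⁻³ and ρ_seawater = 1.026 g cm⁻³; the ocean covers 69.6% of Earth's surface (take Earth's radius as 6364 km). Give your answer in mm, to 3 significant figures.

≈ 414 mm

Kela: 4.09×10^12 m³ × (912/1026) = 3.636×10^12 m³ of water.
Eryane: 1.61×10^5 km³ × (912/1026) = 1.431×10^5 km³ of water.
Ardis: 6.53 km³ × (912/1026) = 5.804 km³ of water.
Total added water ≈ 1.468×10^14 m³ over 3.54×10^14 m² → Δh = 0.414 m = 414 mm.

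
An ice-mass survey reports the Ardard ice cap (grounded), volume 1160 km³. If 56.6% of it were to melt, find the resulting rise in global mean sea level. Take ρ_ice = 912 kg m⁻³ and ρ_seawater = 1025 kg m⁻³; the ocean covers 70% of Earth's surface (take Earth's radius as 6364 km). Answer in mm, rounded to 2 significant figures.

≈ 1.6 mm

Ardard: 0.566 × 1160 km³ × (912/1025) = 584.2 km³ of water.
Spread over 3.56×10^14 m² of ocean, Δh = 5.842×10^11 / 3.56×10^14 = 1.64×10^-3 m = 1.6 mm.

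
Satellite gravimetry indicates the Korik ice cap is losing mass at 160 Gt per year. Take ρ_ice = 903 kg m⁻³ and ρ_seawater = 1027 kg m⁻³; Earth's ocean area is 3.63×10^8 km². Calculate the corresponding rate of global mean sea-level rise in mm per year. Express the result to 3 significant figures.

≈ 0.429 mm/yr

ρ_w = 1027 kg m⁻³. Annual water volume added = 160 Gt / ρ_w = 1.600×10^14 kg / 1027 kg m⁻³ = 1.558×10^11 m³.
Δh per year = 1.558×10^11 / 3.63×10^14 = 4.29×10^-4 m = 0.429 mm.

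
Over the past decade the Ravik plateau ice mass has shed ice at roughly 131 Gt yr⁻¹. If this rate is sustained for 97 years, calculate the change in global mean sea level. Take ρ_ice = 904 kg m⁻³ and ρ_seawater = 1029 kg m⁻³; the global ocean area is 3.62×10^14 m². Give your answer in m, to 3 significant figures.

Total mass lost = 131 Gt/yr × 97 yr = 1.271×10^4 Gt = 1.271×10^16 kg.
ρ_w = 1029 kg m⁻³, so water volume = 1.271×10^16 / 1029 = 1.235×10^13 m³.
Δh = 1.235×10^13 / 3.62×10^14 = 0.0341 m.

≈ 0.0341 m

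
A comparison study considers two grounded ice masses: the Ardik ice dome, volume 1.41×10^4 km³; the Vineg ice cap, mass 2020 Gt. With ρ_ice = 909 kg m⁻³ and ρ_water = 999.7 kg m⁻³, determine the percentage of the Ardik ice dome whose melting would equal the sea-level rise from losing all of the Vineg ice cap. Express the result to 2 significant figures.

≈ 16 %

Equal sea-level rise means equal mass of meltwater, i.e. equal mass of ice lost.
Ice mass of Vineg: 2.020×10^15 kg; ice mass of Ardik: 1.282×10^16 kg.
Fraction required = 2.020×10^15 / 1.282×10^16 = 0.158 → 16 %.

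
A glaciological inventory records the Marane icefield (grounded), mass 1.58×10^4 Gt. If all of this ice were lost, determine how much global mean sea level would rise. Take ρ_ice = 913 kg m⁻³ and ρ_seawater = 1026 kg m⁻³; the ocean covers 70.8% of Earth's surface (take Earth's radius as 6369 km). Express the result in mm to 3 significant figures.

≈ 42.7 mm

Marane: 1.58×10^4 Gt = 1.580×10^16 kg; dividing by ρ_w = 1026 kg m⁻³ gives 1.540×10^13 m³ of water.
Spread over 3.61×10^14 m² of ocean, Δh = 1.540×10^13 / 3.61×10^14 = 0.0427 m = 42.7 mm.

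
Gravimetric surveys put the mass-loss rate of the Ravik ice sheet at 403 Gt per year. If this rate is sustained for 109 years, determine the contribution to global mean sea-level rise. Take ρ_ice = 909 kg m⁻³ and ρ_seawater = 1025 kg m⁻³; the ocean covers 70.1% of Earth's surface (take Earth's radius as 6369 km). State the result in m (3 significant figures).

≈ 0.120 m

Total mass lost = 403 Gt/yr × 109 yr = 4.393×10^4 Gt = 4.393×10^16 kg.
ρ_w = 1025 kg m⁻³, so water volume = 4.393×10^16 / 1025 = 4.286×10^13 m³.
Δh = 4.286×10^13 / 3.57×10^14 = 0.120 m.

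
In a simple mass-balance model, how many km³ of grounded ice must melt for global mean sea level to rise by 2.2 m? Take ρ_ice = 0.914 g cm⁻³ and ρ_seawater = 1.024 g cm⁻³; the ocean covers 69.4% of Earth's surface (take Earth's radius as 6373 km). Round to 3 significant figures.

Required water volume = Δh × A = 2.2 m × 3.54×10^14 m² = 7.793×10^14 m³ = 7.793×10^5 km³.
Ice volume = water volume × ρ_w/ρ_ice = 7.793×10^5 × 1024/914 = 8.73×10^5 km³.

≈ 8.73×10^5 km³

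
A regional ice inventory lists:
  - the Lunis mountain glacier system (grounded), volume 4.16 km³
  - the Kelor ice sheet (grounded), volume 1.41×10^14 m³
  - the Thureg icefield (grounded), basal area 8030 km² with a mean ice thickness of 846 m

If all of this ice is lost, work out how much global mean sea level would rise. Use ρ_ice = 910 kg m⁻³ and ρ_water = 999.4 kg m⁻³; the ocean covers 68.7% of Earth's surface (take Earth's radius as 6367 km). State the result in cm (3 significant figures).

≈ 38.5 cm

Lunis: 4.16 km³ × (910/999.4) = 3.788 km³ of water.
Kelor: 1.41×10^14 m³ × (910/999.4) = 1.284×10^14 m³ of water.
Thureg: ice volume = 8030 km² × 846 m = 6793 km³; 6793 × (910/999.4) = 6186 km³ of water.
Total added water ≈ 1.346×10^14 m³ over 3.50×10^14 m² → Δh = 0.385 m = 38.5 cm.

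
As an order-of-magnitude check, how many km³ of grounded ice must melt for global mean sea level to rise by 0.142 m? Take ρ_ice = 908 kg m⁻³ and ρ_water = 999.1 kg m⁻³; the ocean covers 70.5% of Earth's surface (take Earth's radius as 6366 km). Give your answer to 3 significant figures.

Required water volume = Δh × A = 0.142 m × 3.59×10^14 m² = 5.098×10^13 m³ = 5.098×10^4 km³.
Ice volume = water volume × ρ_w/ρ_ice = 5.098×10^4 × 999.1/908 = 5.61×10^4 km³.

≈ 5.61×10^4 km³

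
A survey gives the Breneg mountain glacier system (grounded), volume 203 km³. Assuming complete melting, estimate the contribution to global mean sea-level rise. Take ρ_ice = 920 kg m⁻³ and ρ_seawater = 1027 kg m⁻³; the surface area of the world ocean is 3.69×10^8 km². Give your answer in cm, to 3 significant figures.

Breneg: 203 km³ × (920/1027) = 181.9 km³ of water.
Spread over 3.69×10^14 m² of ocean, Δh = 1.819×10^11 / 3.69×10^14 = 4.93×10^-4 m = 0.0493 cm.

≈ 0.0493 cm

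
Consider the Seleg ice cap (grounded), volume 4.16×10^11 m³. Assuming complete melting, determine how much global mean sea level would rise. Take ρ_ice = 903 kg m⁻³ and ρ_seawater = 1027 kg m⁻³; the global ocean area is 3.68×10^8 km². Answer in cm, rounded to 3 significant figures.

≈ 0.0994 cm

Seleg: 4.16×10^11 m³ × (903/1027) = 3.658×10^11 m³ of water.
Spread over 3.68×10^14 m² of ocean, Δh = 3.658×10^11 / 3.68×10^14 = 9.94×10^-4 m = 0.0994 cm.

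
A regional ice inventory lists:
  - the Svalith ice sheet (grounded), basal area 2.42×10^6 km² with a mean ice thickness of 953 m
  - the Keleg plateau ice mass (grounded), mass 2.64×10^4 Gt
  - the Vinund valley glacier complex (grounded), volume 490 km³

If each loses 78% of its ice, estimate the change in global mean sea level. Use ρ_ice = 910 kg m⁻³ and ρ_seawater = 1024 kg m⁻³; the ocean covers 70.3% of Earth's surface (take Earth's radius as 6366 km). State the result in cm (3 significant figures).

Svalith: ice volume = 2.42×10^6 km² × 953 m = 2.306×10^6 km³; 0.78 × 2.306×10^6 × (910/1024) = 1.599×10^6 km³ of water.
Keleg: 0.78 × 2.64×10^4 Gt = 2.059×10^16 kg; dividing by ρ_w = 1024 kg m⁻³ gives 2.011×10^13 m³ of water.
Vinund: 0.78 × 490 km³ × (910/1024) = 339.7 km³ of water.
Total added water ≈ 1.619×10^15 m³ over 3.58×10^14 m² → Δh = 4.52 m = 452 cm.

≈ 452 cm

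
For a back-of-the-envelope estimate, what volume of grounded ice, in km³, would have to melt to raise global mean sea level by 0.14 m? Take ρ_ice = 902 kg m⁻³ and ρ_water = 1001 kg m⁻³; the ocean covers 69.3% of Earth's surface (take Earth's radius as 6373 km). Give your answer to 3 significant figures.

≈ 5.50×10^4 km³

Required water volume = Δh × A = 0.14 m × 3.54×10^14 m² = 4.952×10^13 m³ = 4.952×10^4 km³.
Ice volume = water volume × ρ_w/ρ_ice = 4.952×10^4 × 1001/902 = 5.50×10^4 km³.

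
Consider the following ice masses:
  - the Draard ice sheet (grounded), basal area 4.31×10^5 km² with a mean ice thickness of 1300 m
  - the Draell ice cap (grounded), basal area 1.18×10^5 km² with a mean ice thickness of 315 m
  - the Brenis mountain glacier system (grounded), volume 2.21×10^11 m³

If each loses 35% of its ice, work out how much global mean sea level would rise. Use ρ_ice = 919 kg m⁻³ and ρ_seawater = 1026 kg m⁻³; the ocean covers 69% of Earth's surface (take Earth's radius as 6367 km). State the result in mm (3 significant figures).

Draard: ice volume = 4.31×10^5 km² × 1300 m = 5.603×10^5 km³; 0.35 × 5.603×10^5 × (919/1026) = 1.757×10^5 km³ of water.
Draell: ice volume = 1.18×10^5 km² × 315 m = 3.717×10^4 km³; 0.35 × 3.717×10^4 × (919/1026) = 1.165×10^4 km³ of water.
Brenis: 0.35 × 2.21×10^11 m³ × (919/1026) = 6.928×10^10 m³ of water.
Total added water ≈ 1.874×10^14 m³ over 3.52×10^14 m² → Δh = 0.533 m = 533 mm.

≈ 533 mm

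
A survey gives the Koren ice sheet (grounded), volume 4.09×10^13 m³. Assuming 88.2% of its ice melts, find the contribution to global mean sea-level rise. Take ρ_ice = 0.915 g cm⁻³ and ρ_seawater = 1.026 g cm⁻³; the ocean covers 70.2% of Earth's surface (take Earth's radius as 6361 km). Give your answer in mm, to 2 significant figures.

Koren: 0.882 × 4.09×10^13 m³ × (915/1026) = 3.217×10^13 m³ of water.
Spread over 3.57×10^14 m² of ocean, Δh = 3.217×10^13 / 3.57×10^14 = 0.0901 m = 90 mm.

≈ 90 mm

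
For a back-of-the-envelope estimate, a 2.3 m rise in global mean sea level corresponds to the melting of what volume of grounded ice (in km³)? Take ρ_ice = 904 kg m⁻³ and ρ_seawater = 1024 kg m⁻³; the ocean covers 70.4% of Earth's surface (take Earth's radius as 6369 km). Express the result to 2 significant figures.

Required water volume = Δh × A = 2.3 m × 3.59×10^14 m² = 8.254×10^14 m³ = 8.254×10^5 km³.
Ice volume = water volume × ρ_w/ρ_ice = 8.254×10^5 × 1024/904 = 9.3×10^5 km³.

≈ 9.3×10^5 km³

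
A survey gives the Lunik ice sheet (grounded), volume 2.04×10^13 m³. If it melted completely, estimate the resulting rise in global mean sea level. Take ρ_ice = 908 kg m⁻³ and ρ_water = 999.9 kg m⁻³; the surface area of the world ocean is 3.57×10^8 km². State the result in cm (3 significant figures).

≈ 5.19 cm

Lunik: 2.04×10^13 m³ × (908/999.9) = 1.853×10^13 m³ of water.
Spread over 3.57×10^14 m² of ocean, Δh = 1.853×10^13 / 3.57×10^14 = 0.0519 m = 5.19 cm.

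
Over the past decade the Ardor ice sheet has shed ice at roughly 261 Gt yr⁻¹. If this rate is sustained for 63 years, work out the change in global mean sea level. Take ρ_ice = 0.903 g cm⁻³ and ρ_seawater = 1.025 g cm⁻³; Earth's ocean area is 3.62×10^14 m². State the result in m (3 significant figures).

Total mass lost = 261 Gt/yr × 63 yr = 1.644×10^4 Gt = 1.644×10^16 kg.
ρ_w = 1.025 g cm⁻³ = 1025 kg m⁻³, so water volume = 1.644×10^16 / 1025 = 1.604×10^13 m³.
Δh = 1.604×10^13 / 3.62×10^14 = 0.0443 m.

≈ 0.0443 m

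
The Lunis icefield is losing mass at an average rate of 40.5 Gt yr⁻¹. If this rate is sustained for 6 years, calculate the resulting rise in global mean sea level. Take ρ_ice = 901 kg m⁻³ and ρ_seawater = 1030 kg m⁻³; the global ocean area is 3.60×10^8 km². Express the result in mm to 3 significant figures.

Total mass lost = 40.5 Gt/yr × 6 yr = 243.0 Gt = 2.430×10^14 kg.
ρ_w = 1030 kg m⁻³, so water volume = 2.430×10^14 / 1030 = 2.359×10^11 m³.
Δh = 2.359×10^11 / 3.60×10^14 = 6.55×10^-4 m = 0.655 mm.

≈ 0.655 mm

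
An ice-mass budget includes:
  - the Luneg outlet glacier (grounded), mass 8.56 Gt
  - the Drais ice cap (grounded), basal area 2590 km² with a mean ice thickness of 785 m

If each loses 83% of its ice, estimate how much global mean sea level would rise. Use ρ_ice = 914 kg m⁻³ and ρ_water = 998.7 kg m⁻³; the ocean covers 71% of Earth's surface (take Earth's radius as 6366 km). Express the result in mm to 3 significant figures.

≈ 4.29 mm

Luneg: 0.83 × 8.56 Gt = 7.105×10^12 kg; dividing by ρ_w = 998.7 kg m⁻³ gives 7.114×10^9 m³ of water.
Drais: ice volume = 2590 km² × 785 m = 2033 km³; 0.83 × 2033 × (914/998.7) = 1544 km³ of water.
Total added water ≈ 1.552×10^12 m³ over 3.62×10^14 m² → Δh = 4.29×10^-3 m = 4.29 mm.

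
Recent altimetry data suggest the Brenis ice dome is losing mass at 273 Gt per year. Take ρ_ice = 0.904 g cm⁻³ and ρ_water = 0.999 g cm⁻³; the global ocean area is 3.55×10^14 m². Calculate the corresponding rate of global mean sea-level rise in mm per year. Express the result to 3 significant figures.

≈ 0.770 mm/yr

ρ_w = 0.999 g cm⁻³ = 999 kg m⁻³. Annual water volume added = 273 Gt / ρ_w = 2.730×10^14 kg / 999 kg m⁻³ = 2.733×10^11 m³.
Δh per year = 2.733×10^11 / 3.55×10^14 = 7.70×10^-4 m = 0.770 mm.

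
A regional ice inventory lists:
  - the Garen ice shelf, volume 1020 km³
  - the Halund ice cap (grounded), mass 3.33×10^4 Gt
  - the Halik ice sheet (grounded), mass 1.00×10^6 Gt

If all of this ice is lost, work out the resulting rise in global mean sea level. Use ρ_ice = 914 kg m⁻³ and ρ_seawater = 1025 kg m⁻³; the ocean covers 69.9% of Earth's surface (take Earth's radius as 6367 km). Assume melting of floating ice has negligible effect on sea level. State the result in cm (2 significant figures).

≈ 280 cm

The Garen ice shelf is floating and already displaces its own weight of water, so its melt adds essentially nothing to sea level.
Halund: 3.33×10^4 Gt = 3.330×10^16 kg; dividing by ρ_w = 1025 kg m⁻³ gives 3.249×10^13 m³ of water.
Halik: 1.00×10^6 Gt = 1.000×10^18 kg; dividing by ρ_w = 1025 kg m⁻³ gives 9.756×10^14 m³ of water.
Total added water ≈ 1.008×10^15 m³ over 3.56×10^14 m² → Δh = 2.83 m = 280 cm.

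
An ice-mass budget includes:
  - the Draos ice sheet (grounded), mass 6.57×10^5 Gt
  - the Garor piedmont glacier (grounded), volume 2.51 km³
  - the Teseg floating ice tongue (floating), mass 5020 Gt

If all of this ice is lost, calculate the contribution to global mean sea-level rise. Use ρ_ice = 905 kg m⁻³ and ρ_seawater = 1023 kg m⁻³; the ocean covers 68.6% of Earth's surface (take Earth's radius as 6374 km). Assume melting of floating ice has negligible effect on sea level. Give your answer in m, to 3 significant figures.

Draos: 6.57×10^5 Gt = 6.570×10^17 kg; dividing by ρ_w = 1023 kg m⁻³ gives 6.422×10^14 m³ of water.
Garor: 2.51 km³ × (905/1023) = 2.220 km³ of water.
The Teseg floating ice tongue is floating and already displaces its own weight of water, so its melt adds essentially nothing to sea level.
Total added water ≈ 6.422×10^14 m³ over 3.50×10^14 m² → Δh = 1.83 m.

≈ 1.83 m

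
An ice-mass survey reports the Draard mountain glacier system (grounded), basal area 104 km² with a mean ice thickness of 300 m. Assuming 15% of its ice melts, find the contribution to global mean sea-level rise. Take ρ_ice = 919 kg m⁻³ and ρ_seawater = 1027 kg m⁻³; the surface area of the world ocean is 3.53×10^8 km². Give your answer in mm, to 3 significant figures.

Draard: ice volume = 104 km² × 300 m = 31.20 km³; 0.15 × 31.20 × (919/1027) = 4.188 km³ of water.
Spread over 3.53×10^14 m² of ocean, Δh = 4.188×10^9 / 3.53×10^14 = 1.19×10^-5 m = 0.0119 mm.

≈ 0.0119 mm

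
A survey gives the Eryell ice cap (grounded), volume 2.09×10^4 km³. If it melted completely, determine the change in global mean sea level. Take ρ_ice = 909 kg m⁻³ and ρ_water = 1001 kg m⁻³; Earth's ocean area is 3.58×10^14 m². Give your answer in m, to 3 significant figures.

≈ 0.0530 m

Eryell: 2.09×10^4 km³ × (909/1001) = 1.898×10^4 km³ of water.
Spread over 3.58×10^14 m² of ocean, Δh = 1.898×10^13 / 3.58×10^14 = 0.0530 m.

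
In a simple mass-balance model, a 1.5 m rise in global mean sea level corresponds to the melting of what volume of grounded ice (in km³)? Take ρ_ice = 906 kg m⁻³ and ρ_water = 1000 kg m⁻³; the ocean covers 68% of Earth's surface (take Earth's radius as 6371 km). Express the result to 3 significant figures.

Required water volume = Δh × A = 1.5 m × 3.47×10^14 m² = 5.203×10^14 m³ = 5.203×10^5 km³.
Ice volume = water volume × ρ_w/ρ_ice = 5.203×10^5 × 1000/906 = 5.74×10^5 km³.

≈ 5.74×10^5 km³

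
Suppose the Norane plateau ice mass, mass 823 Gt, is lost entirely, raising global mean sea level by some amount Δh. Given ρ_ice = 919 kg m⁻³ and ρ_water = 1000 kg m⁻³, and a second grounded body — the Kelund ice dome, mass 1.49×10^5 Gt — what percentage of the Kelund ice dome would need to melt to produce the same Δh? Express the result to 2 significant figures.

≈ 0.55 %

Equal sea-level rise means equal mass of meltwater, i.e. equal mass of ice lost.
Ice mass of Norane: 8.230×10^14 kg; ice mass of Kelund: 1.490×10^17 kg.
Fraction required = 8.230×10^14 / 1.490×10^17 = 5.52×10^-3 → 0.55 %.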